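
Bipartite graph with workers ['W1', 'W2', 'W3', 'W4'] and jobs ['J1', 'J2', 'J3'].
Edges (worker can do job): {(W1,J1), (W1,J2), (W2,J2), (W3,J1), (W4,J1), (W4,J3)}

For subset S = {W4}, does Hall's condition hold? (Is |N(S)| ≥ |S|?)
Yes: |N(S)| = 2, |S| = 1

Subset S = {W4}
Neighbors N(S) = {J1, J3}

|N(S)| = 2, |S| = 1
Hall's condition: |N(S)| ≥ |S| is satisfied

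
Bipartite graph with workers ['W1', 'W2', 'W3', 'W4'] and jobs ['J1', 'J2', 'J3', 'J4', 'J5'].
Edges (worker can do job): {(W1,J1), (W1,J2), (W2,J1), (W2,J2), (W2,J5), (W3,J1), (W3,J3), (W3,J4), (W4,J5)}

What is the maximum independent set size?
Maximum independent set = 5

By König's theorem:
- Min vertex cover = Max matching = 4
- Max independent set = Total vertices - Min vertex cover
- Max independent set = 9 - 4 = 5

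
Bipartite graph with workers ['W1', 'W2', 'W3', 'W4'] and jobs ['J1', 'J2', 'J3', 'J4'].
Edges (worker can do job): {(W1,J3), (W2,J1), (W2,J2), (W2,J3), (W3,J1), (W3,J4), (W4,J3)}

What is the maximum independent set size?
Maximum independent set = 5

By König's theorem:
- Min vertex cover = Max matching = 3
- Max independent set = Total vertices - Min vertex cover
- Max independent set = 8 - 3 = 5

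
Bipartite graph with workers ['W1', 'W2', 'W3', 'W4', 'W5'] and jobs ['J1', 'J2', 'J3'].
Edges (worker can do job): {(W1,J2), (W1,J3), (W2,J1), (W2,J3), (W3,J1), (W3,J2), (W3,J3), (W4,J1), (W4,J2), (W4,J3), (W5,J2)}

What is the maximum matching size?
Maximum matching size = 3

Maximum matching: {(W3,J1), (W4,J3), (W5,J2)}
Size: 3

This assigns 3 workers to 3 distinct jobs.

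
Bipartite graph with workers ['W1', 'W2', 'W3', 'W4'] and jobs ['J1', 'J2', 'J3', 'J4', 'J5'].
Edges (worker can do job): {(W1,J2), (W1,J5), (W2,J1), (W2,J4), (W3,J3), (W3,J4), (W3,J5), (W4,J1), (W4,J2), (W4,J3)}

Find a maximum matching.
Matching: {(W1,J2), (W2,J4), (W3,J5), (W4,J1)}

Maximum matching (size 4):
  W1 → J2
  W2 → J4
  W3 → J5
  W4 → J1

Each worker is assigned to at most one job, and each job to at most one worker.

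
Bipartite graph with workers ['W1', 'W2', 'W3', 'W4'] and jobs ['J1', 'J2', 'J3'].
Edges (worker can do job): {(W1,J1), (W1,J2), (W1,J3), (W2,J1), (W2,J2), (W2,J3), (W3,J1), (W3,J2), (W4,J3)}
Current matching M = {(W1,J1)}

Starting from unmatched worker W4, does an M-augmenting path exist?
Yes: W4 → J3

An M-augmenting path alternates non-matching / matching edges, starting and ending at unmatched vertices.
Path: W4 → J3
(J3 is unmatched in M, so the path is augmenting.)
Flipping edges along this path would increase |M| from 1 to 2.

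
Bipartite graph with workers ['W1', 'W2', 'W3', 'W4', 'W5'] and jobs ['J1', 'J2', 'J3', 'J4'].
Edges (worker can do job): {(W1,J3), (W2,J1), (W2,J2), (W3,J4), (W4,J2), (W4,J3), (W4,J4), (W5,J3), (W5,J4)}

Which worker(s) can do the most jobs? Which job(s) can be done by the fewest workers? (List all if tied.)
Most versatile: W4 (3 jobs); Least covered: J1 (1 workers)

Worker degrees (jobs they can do): W1:1, W2:2, W3:1, W4:3, W5:2
Job degrees (workers who can do it): J1:1, J2:2, J3:3, J4:3

Maximum worker degree is 3, achieved by: W4
Minimum job degree is 1, achieved by: J1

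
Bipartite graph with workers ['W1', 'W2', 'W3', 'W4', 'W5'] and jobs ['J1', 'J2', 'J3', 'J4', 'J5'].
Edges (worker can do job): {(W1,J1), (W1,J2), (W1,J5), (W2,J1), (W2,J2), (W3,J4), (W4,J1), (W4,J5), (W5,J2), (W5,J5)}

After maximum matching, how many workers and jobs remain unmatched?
Unmatched: 1 workers, 1 jobs

Maximum matching size: 4
Workers: 5 total, 4 matched, 1 unmatched
Jobs: 5 total, 4 matched, 1 unmatched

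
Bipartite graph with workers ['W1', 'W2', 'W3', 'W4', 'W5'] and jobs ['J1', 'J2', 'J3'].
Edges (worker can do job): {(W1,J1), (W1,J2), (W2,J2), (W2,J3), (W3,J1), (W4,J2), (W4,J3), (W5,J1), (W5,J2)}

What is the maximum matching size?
Maximum matching size = 3

Maximum matching: {(W3,J1), (W4,J3), (W5,J2)}
Size: 3

This assigns 3 workers to 3 distinct jobs.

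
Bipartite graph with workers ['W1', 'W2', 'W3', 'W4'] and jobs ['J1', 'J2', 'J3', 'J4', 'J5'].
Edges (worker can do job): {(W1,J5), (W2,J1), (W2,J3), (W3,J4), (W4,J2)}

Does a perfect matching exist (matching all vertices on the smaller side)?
Yes, perfect matching exists (size 4)

Perfect matching: {(W1,J5), (W2,J1), (W3,J4), (W4,J2)}
All 4 vertices on the smaller side are matched.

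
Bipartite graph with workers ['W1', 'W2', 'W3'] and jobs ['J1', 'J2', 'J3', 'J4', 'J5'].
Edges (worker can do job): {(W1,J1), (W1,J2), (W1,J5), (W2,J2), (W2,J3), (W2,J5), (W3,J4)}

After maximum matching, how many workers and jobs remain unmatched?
Unmatched: 0 workers, 2 jobs

Maximum matching size: 3
Workers: 3 total, 3 matched, 0 unmatched
Jobs: 5 total, 3 matched, 2 unmatched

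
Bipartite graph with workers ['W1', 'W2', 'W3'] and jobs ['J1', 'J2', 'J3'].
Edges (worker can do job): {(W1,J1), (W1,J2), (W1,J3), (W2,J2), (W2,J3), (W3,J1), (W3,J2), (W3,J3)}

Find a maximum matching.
Matching: {(W1,J3), (W2,J2), (W3,J1)}

Maximum matching (size 3):
  W1 → J3
  W2 → J2
  W3 → J1

Each worker is assigned to at most one job, and each job to at most one worker.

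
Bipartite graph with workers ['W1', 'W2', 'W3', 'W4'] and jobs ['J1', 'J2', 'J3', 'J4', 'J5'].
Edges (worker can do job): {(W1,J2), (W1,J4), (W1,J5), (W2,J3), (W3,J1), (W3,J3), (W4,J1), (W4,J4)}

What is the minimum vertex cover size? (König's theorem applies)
Minimum vertex cover size = 4

By König's theorem: in bipartite graphs,
min vertex cover = max matching = 4

Maximum matching has size 4, so minimum vertex cover also has size 4.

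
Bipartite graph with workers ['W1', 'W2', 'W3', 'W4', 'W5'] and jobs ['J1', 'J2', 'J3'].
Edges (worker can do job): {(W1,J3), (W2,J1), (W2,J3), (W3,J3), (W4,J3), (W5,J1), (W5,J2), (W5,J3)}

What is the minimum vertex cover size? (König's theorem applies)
Minimum vertex cover size = 3

By König's theorem: in bipartite graphs,
min vertex cover = max matching = 3

Maximum matching has size 3, so minimum vertex cover also has size 3.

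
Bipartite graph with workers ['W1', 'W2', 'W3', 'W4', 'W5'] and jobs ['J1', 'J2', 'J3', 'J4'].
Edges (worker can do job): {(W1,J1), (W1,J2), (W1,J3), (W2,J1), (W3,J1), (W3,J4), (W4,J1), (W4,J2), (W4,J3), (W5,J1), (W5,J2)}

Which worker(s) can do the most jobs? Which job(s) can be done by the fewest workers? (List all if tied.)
Most versatile: W1, W4 (3 jobs); Least covered: J4 (1 workers)

Worker degrees (jobs they can do): W1:3, W2:1, W3:2, W4:3, W5:2
Job degrees (workers who can do it): J1:5, J2:3, J3:2, J4:1

Maximum worker degree is 3, achieved by: W1, W4
Minimum job degree is 1, achieved by: J4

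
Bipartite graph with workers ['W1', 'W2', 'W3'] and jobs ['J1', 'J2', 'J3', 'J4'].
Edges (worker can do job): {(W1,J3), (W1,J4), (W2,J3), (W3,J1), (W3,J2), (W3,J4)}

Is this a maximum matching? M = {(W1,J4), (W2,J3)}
No, size 2 is not maximum

Proposed matching has size 2.
Maximum matching size for this graph: 3.

This is NOT maximum - can be improved to size 3.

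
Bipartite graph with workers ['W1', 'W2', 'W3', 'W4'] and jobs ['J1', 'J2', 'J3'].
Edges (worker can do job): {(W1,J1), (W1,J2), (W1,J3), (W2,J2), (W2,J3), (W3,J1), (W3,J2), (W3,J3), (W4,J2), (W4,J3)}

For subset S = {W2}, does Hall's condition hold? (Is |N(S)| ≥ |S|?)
Yes: |N(S)| = 2, |S| = 1

Subset S = {W2}
Neighbors N(S) = {J2, J3}

|N(S)| = 2, |S| = 1
Hall's condition: |N(S)| ≥ |S| is satisfied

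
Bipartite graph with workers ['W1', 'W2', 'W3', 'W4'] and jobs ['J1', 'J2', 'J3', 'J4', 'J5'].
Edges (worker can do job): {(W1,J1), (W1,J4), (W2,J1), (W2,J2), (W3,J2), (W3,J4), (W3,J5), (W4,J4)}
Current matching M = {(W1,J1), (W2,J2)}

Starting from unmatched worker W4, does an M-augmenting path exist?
Yes: W4 → J4

An M-augmenting path alternates non-matching / matching edges, starting and ending at unmatched vertices.
Path: W4 → J4
(J4 is unmatched in M, so the path is augmenting.)
Flipping edges along this path would increase |M| from 2 to 3.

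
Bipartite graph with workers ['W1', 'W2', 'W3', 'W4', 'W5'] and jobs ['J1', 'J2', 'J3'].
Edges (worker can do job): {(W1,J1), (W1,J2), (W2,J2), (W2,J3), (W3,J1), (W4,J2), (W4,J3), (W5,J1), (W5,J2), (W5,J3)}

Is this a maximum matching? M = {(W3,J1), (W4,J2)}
No, size 2 is not maximum

Proposed matching has size 2.
Maximum matching size for this graph: 3.

This is NOT maximum - can be improved to size 3.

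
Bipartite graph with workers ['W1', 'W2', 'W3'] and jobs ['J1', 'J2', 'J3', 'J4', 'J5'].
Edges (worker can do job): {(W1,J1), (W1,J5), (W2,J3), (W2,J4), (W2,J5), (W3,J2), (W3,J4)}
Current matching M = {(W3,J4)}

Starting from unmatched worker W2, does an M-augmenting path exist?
Yes: W2 → J4 → W3 → J2

An M-augmenting path alternates non-matching / matching edges, starting and ending at unmatched vertices.
Path: W2 → J4 → W3 → J2
(J2 is unmatched in M, so the path is augmenting.)
Flipping edges along this path would increase |M| from 1 to 2.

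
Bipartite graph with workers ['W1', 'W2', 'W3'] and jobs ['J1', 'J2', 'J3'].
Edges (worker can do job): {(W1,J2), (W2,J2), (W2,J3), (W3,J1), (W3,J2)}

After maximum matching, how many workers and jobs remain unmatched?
Unmatched: 0 workers, 0 jobs

Maximum matching size: 3
Workers: 3 total, 3 matched, 0 unmatched
Jobs: 3 total, 3 matched, 0 unmatched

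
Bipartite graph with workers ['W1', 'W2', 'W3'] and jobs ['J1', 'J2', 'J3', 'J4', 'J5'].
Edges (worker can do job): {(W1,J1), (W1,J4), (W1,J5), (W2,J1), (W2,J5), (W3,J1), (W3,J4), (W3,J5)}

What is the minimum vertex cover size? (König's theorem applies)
Minimum vertex cover size = 3

By König's theorem: in bipartite graphs,
min vertex cover = max matching = 3

Maximum matching has size 3, so minimum vertex cover also has size 3.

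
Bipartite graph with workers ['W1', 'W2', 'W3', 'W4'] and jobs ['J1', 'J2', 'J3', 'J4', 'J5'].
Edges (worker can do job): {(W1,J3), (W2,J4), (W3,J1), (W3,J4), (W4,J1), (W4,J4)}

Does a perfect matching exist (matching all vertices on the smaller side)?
No, maximum matching has size 3 < 4

Maximum matching has size 3, need 4 for perfect matching.
Unmatched workers: ['W2']
Unmatched jobs: ['J5', 'J2']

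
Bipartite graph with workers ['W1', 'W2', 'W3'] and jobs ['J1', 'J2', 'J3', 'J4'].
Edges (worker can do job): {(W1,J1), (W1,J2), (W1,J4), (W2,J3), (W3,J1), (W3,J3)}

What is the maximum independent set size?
Maximum independent set = 4

By König's theorem:
- Min vertex cover = Max matching = 3
- Max independent set = Total vertices - Min vertex cover
- Max independent set = 7 - 3 = 4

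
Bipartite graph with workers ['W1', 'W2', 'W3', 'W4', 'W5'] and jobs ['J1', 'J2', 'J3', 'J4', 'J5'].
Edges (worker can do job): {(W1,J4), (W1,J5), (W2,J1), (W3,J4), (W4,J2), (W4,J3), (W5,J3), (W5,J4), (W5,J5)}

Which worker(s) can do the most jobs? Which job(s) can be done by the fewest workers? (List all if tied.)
Most versatile: W5 (3 jobs); Least covered: J1, J2 (1 workers)

Worker degrees (jobs they can do): W1:2, W2:1, W3:1, W4:2, W5:3
Job degrees (workers who can do it): J1:1, J2:1, J3:2, J4:3, J5:2

Maximum worker degree is 3, achieved by: W5
Minimum job degree is 1, achieved by: J1, J2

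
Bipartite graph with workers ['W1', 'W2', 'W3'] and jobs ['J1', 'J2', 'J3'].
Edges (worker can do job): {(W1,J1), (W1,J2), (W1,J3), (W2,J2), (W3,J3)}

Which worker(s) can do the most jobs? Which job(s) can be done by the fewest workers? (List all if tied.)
Most versatile: W1 (3 jobs); Least covered: J1 (1 workers)

Worker degrees (jobs they can do): W1:3, W2:1, W3:1
Job degrees (workers who can do it): J1:1, J2:2, J3:2

Maximum worker degree is 3, achieved by: W1
Minimum job degree is 1, achieved by: J1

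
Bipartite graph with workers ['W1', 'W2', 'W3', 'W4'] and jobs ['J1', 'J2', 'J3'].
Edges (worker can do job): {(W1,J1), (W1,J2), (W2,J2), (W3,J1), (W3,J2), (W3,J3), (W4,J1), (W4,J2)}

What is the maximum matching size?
Maximum matching size = 3

Maximum matching: {(W1,J2), (W3,J3), (W4,J1)}
Size: 3

This assigns 3 workers to 3 distinct jobs.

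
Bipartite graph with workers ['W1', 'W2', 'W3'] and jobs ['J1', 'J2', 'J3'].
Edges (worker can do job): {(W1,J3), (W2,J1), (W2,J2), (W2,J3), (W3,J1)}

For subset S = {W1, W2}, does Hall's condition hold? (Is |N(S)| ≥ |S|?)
Yes: |N(S)| = 3, |S| = 2

Subset S = {W1, W2}
Neighbors N(S) = {J1, J2, J3}

|N(S)| = 3, |S| = 2
Hall's condition: |N(S)| ≥ |S| is satisfied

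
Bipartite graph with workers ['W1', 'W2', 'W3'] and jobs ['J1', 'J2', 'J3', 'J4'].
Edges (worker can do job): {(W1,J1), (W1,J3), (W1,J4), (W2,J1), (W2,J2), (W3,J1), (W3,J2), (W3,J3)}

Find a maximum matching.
Matching: {(W1,J4), (W2,J1), (W3,J2)}

Maximum matching (size 3):
  W1 → J4
  W2 → J1
  W3 → J2

Each worker is assigned to at most one job, and each job to at most one worker.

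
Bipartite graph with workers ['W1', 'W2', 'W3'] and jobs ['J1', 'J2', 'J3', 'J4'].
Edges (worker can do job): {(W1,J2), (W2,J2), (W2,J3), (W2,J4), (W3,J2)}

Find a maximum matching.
Matching: {(W2,J3), (W3,J2)}

Maximum matching (size 2):
  W2 → J3
  W3 → J2

Each worker is assigned to at most one job, and each job to at most one worker.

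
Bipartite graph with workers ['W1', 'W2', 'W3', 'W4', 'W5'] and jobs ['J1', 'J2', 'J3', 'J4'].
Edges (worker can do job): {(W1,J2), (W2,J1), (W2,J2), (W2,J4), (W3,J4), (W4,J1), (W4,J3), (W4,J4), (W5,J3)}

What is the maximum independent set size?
Maximum independent set = 5

By König's theorem:
- Min vertex cover = Max matching = 4
- Max independent set = Total vertices - Min vertex cover
- Max independent set = 9 - 4 = 5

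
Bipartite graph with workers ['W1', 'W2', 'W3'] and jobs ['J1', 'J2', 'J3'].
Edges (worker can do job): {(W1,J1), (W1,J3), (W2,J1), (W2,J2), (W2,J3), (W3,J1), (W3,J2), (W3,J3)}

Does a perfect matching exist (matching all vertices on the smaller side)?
Yes, perfect matching exists (size 3)

Perfect matching: {(W1,J1), (W2,J3), (W3,J2)}
All 3 vertices on the smaller side are matched.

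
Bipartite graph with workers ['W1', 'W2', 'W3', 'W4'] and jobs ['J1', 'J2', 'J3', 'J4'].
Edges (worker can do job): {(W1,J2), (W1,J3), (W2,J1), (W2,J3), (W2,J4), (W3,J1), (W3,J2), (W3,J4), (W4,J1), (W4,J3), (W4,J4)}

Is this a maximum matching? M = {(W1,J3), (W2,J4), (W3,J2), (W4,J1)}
Yes, size 4 is maximum

Proposed matching has size 4.
Maximum matching size for this graph: 4.

This is a maximum matching.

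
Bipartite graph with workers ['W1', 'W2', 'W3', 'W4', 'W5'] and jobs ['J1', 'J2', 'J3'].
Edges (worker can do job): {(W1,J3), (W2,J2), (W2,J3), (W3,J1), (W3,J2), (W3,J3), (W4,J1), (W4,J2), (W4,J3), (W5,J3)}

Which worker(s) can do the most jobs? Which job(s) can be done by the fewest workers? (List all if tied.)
Most versatile: W3, W4 (3 jobs); Least covered: J1 (2 workers)

Worker degrees (jobs they can do): W1:1, W2:2, W3:3, W4:3, W5:1
Job degrees (workers who can do it): J1:2, J2:3, J3:5

Maximum worker degree is 3, achieved by: W3, W4
Minimum job degree is 2, achieved by: J1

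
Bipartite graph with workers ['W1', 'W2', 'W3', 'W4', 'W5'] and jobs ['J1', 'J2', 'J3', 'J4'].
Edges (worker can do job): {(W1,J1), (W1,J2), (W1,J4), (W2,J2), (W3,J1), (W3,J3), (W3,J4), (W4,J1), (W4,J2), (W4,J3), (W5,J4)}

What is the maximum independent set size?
Maximum independent set = 5

By König's theorem:
- Min vertex cover = Max matching = 4
- Max independent set = Total vertices - Min vertex cover
- Max independent set = 9 - 4 = 5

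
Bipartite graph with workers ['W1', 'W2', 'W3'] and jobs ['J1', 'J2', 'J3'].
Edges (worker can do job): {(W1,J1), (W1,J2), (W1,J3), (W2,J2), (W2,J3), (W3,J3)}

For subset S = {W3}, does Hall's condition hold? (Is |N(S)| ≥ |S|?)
Yes: |N(S)| = 1, |S| = 1

Subset S = {W3}
Neighbors N(S) = {J3}

|N(S)| = 1, |S| = 1
Hall's condition: |N(S)| ≥ |S| is satisfied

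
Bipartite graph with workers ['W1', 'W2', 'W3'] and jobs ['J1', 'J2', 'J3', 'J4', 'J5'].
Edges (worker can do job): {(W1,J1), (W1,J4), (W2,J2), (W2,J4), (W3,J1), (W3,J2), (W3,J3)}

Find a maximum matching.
Matching: {(W1,J4), (W2,J2), (W3,J1)}

Maximum matching (size 3):
  W1 → J4
  W2 → J2
  W3 → J1

Each worker is assigned to at most one job, and each job to at most one worker.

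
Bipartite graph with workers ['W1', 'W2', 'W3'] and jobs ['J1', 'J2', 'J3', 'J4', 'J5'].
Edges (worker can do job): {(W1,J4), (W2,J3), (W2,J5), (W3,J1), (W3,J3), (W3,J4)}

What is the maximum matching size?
Maximum matching size = 3

Maximum matching: {(W1,J4), (W2,J5), (W3,J3)}
Size: 3

This assigns 3 workers to 3 distinct jobs.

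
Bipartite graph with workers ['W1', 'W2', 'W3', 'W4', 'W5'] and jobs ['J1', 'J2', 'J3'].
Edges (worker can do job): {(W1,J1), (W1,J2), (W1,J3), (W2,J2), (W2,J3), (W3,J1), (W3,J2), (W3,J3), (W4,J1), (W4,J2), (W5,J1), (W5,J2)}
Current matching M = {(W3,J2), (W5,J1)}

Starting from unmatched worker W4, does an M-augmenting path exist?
Yes: W4 → J1 → W5 → J2 → W3 → J3

An M-augmenting path alternates non-matching / matching edges, starting and ending at unmatched vertices.
Path: W4 → J1 → W5 → J2 → W3 → J3
(J3 is unmatched in M, so the path is augmenting.)
Flipping edges along this path would increase |M| from 2 to 3.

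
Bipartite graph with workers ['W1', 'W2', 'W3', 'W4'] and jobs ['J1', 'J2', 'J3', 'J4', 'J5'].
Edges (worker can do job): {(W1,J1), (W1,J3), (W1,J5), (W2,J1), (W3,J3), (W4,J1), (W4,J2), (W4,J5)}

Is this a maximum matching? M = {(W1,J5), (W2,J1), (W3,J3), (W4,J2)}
Yes, size 4 is maximum

Proposed matching has size 4.
Maximum matching size for this graph: 4.

This is a maximum matching.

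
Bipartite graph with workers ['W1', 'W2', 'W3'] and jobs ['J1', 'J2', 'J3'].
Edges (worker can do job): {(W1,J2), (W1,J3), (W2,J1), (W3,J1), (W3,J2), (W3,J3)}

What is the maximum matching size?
Maximum matching size = 3

Maximum matching: {(W1,J2), (W2,J1), (W3,J3)}
Size: 3

This assigns 3 workers to 3 distinct jobs.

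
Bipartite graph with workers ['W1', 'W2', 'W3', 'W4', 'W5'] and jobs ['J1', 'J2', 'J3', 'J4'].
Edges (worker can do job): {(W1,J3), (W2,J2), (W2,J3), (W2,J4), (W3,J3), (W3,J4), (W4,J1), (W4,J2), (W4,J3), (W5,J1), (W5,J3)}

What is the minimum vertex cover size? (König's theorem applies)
Minimum vertex cover size = 4

By König's theorem: in bipartite graphs,
min vertex cover = max matching = 4

Maximum matching has size 4, so minimum vertex cover also has size 4.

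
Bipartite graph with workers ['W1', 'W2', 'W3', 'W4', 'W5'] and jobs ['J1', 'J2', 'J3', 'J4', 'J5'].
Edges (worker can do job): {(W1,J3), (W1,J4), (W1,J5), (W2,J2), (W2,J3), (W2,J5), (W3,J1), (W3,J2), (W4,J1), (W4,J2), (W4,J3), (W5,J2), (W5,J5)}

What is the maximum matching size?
Maximum matching size = 5

Maximum matching: {(W1,J4), (W2,J2), (W3,J1), (W4,J3), (W5,J5)}
Size: 5

This assigns 5 workers to 5 distinct jobs.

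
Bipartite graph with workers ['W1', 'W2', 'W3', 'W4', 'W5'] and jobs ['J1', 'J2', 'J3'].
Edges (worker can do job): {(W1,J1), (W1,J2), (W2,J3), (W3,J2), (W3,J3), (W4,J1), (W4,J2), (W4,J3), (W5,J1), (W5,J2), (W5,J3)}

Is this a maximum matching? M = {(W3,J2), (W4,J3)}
No, size 2 is not maximum

Proposed matching has size 2.
Maximum matching size for this graph: 3.

This is NOT maximum - can be improved to size 3.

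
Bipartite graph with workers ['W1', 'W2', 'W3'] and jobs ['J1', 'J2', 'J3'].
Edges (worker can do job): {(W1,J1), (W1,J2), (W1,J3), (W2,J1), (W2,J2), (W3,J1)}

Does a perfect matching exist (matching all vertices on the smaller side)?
Yes, perfect matching exists (size 3)

Perfect matching: {(W1,J3), (W2,J2), (W3,J1)}
All 3 vertices on the smaller side are matched.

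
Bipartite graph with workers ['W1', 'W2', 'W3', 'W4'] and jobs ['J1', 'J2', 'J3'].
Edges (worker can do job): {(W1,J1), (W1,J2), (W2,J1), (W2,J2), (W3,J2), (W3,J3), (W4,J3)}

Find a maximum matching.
Matching: {(W1,J1), (W3,J2), (W4,J3)}

Maximum matching (size 3):
  W1 → J1
  W3 → J2
  W4 → J3

Each worker is assigned to at most one job, and each job to at most one worker.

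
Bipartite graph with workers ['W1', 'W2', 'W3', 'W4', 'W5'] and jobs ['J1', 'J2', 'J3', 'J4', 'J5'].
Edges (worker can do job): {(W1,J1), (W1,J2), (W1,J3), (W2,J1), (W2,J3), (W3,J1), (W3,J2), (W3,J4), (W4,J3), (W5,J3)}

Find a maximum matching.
Matching: {(W1,J2), (W2,J1), (W3,J4), (W5,J3)}

Maximum matching (size 4):
  W1 → J2
  W2 → J1
  W3 → J4
  W5 → J3

Each worker is assigned to at most one job, and each job to at most one worker.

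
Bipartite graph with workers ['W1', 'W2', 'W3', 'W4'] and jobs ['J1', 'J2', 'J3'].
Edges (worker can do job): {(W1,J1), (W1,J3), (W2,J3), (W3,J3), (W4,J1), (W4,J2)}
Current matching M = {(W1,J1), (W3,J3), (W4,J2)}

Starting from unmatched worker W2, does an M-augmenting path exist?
No augmenting path from W2

Alternating search from W2 reaches jobs: {J3}.
Every reachable job is already matched in M, and following those matched edges back to workers exposes no further unvisited jobs.
No M-augmenting path from W2 exists.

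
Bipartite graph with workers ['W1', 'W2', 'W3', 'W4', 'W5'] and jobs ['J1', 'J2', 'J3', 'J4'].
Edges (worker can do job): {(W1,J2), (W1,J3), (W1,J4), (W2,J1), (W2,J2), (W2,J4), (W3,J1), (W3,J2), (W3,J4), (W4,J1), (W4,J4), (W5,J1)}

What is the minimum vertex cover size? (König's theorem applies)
Minimum vertex cover size = 4

By König's theorem: in bipartite graphs,
min vertex cover = max matching = 4

Maximum matching has size 4, so minimum vertex cover also has size 4.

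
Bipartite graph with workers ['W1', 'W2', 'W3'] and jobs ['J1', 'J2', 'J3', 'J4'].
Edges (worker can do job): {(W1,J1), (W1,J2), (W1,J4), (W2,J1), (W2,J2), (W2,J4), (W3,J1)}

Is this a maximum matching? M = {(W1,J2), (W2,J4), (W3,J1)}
Yes, size 3 is maximum

Proposed matching has size 3.
Maximum matching size for this graph: 3.

This is a maximum matching.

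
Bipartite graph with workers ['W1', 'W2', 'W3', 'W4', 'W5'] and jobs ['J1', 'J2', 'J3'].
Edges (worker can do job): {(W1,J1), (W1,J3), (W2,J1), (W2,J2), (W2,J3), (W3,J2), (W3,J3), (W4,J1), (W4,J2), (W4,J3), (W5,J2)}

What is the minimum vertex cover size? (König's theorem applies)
Minimum vertex cover size = 3

By König's theorem: in bipartite graphs,
min vertex cover = max matching = 3

Maximum matching has size 3, so minimum vertex cover also has size 3.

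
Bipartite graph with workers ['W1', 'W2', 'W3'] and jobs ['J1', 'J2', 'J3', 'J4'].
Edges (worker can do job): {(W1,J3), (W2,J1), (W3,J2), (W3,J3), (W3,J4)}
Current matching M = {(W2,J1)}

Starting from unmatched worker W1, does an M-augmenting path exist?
Yes: W1 → J3

An M-augmenting path alternates non-matching / matching edges, starting and ending at unmatched vertices.
Path: W1 → J3
(J3 is unmatched in M, so the path is augmenting.)
Flipping edges along this path would increase |M| from 1 to 2.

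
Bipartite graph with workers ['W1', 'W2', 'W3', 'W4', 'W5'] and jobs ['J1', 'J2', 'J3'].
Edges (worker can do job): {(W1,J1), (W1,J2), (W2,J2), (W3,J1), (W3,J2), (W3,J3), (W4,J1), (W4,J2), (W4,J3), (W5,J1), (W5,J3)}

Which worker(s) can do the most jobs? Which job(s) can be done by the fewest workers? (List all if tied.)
Most versatile: W3, W4 (3 jobs); Least covered: J3 (3 workers)

Worker degrees (jobs they can do): W1:2, W2:1, W3:3, W4:3, W5:2
Job degrees (workers who can do it): J1:4, J2:4, J3:3

Maximum worker degree is 3, achieved by: W3, W4
Minimum job degree is 3, achieved by: J3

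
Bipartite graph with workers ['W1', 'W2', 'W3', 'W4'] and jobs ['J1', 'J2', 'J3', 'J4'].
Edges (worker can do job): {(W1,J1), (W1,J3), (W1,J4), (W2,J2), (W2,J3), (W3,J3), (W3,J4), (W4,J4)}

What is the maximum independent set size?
Maximum independent set = 4

By König's theorem:
- Min vertex cover = Max matching = 4
- Max independent set = Total vertices - Min vertex cover
- Max independent set = 8 - 4 = 4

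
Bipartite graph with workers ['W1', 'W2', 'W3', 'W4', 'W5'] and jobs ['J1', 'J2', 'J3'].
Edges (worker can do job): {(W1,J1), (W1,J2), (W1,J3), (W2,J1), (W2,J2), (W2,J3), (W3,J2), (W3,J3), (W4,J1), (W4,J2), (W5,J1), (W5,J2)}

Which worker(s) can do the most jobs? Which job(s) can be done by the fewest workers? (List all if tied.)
Most versatile: W1, W2 (3 jobs); Least covered: J3 (3 workers)

Worker degrees (jobs they can do): W1:3, W2:3, W3:2, W4:2, W5:2
Job degrees (workers who can do it): J1:4, J2:5, J3:3

Maximum worker degree is 3, achieved by: W1, W2
Minimum job degree is 3, achieved by: J3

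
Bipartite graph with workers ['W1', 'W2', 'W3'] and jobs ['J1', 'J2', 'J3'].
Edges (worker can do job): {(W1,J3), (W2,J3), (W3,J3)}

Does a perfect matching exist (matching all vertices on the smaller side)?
No, maximum matching has size 1 < 3

Maximum matching has size 1, need 3 for perfect matching.
Unmatched workers: ['W1', 'W2']
Unmatched jobs: ['J1', 'J2']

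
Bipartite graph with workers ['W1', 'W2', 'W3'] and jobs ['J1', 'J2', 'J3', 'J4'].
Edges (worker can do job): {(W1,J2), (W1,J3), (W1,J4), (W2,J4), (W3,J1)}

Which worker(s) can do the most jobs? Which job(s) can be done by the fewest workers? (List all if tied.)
Most versatile: W1 (3 jobs); Least covered: J1, J2, J3 (1 workers)

Worker degrees (jobs they can do): W1:3, W2:1, W3:1
Job degrees (workers who can do it): J1:1, J2:1, J3:1, J4:2

Maximum worker degree is 3, achieved by: W1
Minimum job degree is 1, achieved by: J1, J2, J3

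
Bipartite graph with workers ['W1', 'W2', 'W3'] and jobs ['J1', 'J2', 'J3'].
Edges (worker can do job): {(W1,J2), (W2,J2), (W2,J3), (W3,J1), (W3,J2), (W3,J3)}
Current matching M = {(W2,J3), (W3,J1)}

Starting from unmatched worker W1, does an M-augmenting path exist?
Yes: W1 → J2

An M-augmenting path alternates non-matching / matching edges, starting and ending at unmatched vertices.
Path: W1 → J2
(J2 is unmatched in M, so the path is augmenting.)
Flipping edges along this path would increase |M| from 2 to 3.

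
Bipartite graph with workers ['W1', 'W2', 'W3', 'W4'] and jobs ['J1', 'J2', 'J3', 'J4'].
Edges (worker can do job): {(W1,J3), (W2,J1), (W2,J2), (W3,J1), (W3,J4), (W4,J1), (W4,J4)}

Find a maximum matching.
Matching: {(W1,J3), (W2,J2), (W3,J4), (W4,J1)}

Maximum matching (size 4):
  W1 → J3
  W2 → J2
  W3 → J4
  W4 → J1

Each worker is assigned to at most one job, and each job to at most one worker.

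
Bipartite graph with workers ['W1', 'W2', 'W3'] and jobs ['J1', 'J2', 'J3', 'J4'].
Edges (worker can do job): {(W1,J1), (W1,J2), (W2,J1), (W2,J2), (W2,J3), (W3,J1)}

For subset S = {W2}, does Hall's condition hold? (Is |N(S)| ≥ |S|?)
Yes: |N(S)| = 3, |S| = 1

Subset S = {W2}
Neighbors N(S) = {J1, J2, J3}

|N(S)| = 3, |S| = 1
Hall's condition: |N(S)| ≥ |S| is satisfied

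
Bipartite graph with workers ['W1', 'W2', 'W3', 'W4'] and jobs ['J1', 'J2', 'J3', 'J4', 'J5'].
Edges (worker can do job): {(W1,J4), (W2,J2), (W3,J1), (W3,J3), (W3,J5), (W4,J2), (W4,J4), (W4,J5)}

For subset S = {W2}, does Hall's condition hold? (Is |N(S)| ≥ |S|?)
Yes: |N(S)| = 1, |S| = 1

Subset S = {W2}
Neighbors N(S) = {J2}

|N(S)| = 1, |S| = 1
Hall's condition: |N(S)| ≥ |S| is satisfied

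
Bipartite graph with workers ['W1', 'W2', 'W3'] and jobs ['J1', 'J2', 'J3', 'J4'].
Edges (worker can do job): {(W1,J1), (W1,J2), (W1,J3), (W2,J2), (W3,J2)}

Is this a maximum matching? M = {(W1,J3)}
No, size 1 is not maximum

Proposed matching has size 1.
Maximum matching size for this graph: 2.

This is NOT maximum - can be improved to size 2.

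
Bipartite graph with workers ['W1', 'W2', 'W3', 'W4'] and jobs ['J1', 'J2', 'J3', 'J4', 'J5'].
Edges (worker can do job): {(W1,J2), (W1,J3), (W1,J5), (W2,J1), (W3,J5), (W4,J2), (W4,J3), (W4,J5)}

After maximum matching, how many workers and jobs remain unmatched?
Unmatched: 0 workers, 1 jobs

Maximum matching size: 4
Workers: 4 total, 4 matched, 0 unmatched
Jobs: 5 total, 4 matched, 1 unmatched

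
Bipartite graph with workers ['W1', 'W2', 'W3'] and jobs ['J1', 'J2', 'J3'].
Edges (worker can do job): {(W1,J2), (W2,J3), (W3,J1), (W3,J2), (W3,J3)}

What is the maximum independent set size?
Maximum independent set = 3

By König's theorem:
- Min vertex cover = Max matching = 3
- Max independent set = Total vertices - Min vertex cover
- Max independent set = 6 - 3 = 3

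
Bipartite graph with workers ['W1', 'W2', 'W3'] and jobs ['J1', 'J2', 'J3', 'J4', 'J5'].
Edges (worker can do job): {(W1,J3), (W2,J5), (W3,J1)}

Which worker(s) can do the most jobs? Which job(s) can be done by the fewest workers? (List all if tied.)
Most versatile: W1, W2, W3 (1 jobs); Least covered: J2, J4 (0 workers)

Worker degrees (jobs they can do): W1:1, W2:1, W3:1
Job degrees (workers who can do it): J1:1, J2:0, J3:1, J4:0, J5:1

Maximum worker degree is 1, achieved by: W1, W2, W3
Minimum job degree is 0, achieved by: J2, J4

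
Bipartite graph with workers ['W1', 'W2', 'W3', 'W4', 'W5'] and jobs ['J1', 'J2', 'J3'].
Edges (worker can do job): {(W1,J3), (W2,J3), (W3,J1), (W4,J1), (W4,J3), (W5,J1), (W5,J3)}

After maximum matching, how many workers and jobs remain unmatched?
Unmatched: 3 workers, 1 jobs

Maximum matching size: 2
Workers: 5 total, 2 matched, 3 unmatched
Jobs: 3 total, 2 matched, 1 unmatched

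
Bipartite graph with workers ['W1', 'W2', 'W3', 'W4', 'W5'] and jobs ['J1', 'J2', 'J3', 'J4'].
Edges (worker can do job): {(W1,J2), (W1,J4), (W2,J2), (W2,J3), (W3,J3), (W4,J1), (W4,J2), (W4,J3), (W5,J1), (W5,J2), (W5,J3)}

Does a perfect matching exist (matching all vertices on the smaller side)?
Yes, perfect matching exists (size 4)

Perfect matching: {(W1,J4), (W3,J3), (W4,J1), (W5,J2)}
All 4 vertices on the smaller side are matched.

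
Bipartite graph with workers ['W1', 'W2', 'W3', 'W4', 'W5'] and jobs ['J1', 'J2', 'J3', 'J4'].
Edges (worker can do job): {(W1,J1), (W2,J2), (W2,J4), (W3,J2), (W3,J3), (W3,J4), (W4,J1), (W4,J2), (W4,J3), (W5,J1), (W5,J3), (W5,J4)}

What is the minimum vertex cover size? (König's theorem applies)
Minimum vertex cover size = 4

By König's theorem: in bipartite graphs,
min vertex cover = max matching = 4

Maximum matching has size 4, so minimum vertex cover also has size 4.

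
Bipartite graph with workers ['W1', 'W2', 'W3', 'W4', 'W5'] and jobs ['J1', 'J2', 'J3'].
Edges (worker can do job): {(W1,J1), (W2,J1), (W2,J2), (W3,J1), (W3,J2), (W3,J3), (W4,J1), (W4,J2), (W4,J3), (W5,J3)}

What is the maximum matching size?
Maximum matching size = 3

Maximum matching: {(W3,J1), (W4,J2), (W5,J3)}
Size: 3

This assigns 3 workers to 3 distinct jobs.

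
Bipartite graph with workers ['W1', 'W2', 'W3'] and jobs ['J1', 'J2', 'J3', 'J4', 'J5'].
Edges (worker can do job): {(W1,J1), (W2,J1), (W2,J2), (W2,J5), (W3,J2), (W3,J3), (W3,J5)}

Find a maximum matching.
Matching: {(W1,J1), (W2,J2), (W3,J3)}

Maximum matching (size 3):
  W1 → J1
  W2 → J2
  W3 → J3

Each worker is assigned to at most one job, and each job to at most one worker.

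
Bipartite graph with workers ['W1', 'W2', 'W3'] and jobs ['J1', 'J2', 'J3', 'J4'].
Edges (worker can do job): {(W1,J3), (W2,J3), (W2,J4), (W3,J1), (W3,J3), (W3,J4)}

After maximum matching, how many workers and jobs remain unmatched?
Unmatched: 0 workers, 1 jobs

Maximum matching size: 3
Workers: 3 total, 3 matched, 0 unmatched
Jobs: 4 total, 3 matched, 1 unmatched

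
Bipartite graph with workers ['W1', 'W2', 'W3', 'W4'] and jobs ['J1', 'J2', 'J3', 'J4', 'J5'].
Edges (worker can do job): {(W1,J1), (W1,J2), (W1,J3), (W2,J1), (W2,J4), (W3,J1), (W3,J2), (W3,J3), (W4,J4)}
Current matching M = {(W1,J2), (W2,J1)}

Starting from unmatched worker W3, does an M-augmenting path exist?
Yes: W3 → J3

An M-augmenting path alternates non-matching / matching edges, starting and ending at unmatched vertices.
Path: W3 → J3
(J3 is unmatched in M, so the path is augmenting.)
Flipping edges along this path would increase |M| from 2 to 3.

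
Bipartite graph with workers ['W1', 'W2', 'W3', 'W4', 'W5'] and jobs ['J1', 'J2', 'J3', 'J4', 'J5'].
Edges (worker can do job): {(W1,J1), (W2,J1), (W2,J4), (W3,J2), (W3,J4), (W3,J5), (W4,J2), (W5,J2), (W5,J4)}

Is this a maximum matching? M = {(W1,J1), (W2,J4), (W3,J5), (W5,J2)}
Yes, size 4 is maximum

Proposed matching has size 4.
Maximum matching size for this graph: 4.

This is a maximum matching.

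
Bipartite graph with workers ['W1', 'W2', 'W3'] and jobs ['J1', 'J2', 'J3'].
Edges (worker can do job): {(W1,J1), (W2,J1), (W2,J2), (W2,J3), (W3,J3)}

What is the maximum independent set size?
Maximum independent set = 3

By König's theorem:
- Min vertex cover = Max matching = 3
- Max independent set = Total vertices - Min vertex cover
- Max independent set = 6 - 3 = 3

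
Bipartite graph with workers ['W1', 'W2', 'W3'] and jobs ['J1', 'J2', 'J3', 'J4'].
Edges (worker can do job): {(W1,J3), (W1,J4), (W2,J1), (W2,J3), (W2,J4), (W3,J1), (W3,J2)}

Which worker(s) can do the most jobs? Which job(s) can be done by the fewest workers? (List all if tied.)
Most versatile: W2 (3 jobs); Least covered: J2 (1 workers)

Worker degrees (jobs they can do): W1:2, W2:3, W3:2
Job degrees (workers who can do it): J1:2, J2:1, J3:2, J4:2

Maximum worker degree is 3, achieved by: W2
Minimum job degree is 1, achieved by: J2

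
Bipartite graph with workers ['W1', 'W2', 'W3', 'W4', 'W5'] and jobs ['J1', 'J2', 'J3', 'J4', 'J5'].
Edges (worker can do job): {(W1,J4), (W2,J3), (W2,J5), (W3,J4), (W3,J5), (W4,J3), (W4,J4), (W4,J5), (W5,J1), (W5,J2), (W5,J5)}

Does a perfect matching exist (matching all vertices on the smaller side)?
No, maximum matching has size 4 < 5

Maximum matching has size 4, need 5 for perfect matching.
Unmatched workers: ['W1']
Unmatched jobs: ['J1']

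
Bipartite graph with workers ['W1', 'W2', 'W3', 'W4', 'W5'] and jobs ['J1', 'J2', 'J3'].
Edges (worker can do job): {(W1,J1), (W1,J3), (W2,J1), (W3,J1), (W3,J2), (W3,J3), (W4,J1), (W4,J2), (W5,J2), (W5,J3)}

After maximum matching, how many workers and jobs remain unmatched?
Unmatched: 2 workers, 0 jobs

Maximum matching size: 3
Workers: 5 total, 3 matched, 2 unmatched
Jobs: 3 total, 3 matched, 0 unmatched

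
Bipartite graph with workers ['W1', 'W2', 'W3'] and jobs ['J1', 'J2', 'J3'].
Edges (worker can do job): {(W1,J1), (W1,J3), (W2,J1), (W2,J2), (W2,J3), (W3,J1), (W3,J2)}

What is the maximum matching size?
Maximum matching size = 3

Maximum matching: {(W1,J3), (W2,J2), (W3,J1)}
Size: 3

This assigns 3 workers to 3 distinct jobs.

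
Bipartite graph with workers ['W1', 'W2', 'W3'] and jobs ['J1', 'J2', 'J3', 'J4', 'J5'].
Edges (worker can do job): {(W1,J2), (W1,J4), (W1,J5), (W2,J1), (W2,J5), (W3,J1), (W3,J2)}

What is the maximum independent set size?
Maximum independent set = 5

By König's theorem:
- Min vertex cover = Max matching = 3
- Max independent set = Total vertices - Min vertex cover
- Max independent set = 8 - 3 = 5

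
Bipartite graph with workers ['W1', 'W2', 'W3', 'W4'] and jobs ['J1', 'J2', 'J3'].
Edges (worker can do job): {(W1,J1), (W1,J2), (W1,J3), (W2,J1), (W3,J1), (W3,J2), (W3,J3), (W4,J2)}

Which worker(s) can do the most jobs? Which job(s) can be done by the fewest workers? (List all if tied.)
Most versatile: W1, W3 (3 jobs); Least covered: J3 (2 workers)

Worker degrees (jobs they can do): W1:3, W2:1, W3:3, W4:1
Job degrees (workers who can do it): J1:3, J2:3, J3:2

Maximum worker degree is 3, achieved by: W1, W3
Minimum job degree is 2, achieved by: J3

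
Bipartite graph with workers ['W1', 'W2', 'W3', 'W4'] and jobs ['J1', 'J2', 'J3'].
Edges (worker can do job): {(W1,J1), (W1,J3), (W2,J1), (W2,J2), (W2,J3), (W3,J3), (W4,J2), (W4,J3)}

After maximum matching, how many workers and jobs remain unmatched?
Unmatched: 1 workers, 0 jobs

Maximum matching size: 3
Workers: 4 total, 3 matched, 1 unmatched
Jobs: 3 total, 3 matched, 0 unmatched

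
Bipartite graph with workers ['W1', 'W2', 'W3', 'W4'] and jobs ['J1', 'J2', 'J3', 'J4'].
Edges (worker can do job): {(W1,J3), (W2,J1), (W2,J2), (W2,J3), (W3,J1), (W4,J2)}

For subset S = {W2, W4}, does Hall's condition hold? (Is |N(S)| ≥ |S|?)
Yes: |N(S)| = 3, |S| = 2

Subset S = {W2, W4}
Neighbors N(S) = {J1, J2, J3}

|N(S)| = 3, |S| = 2
Hall's condition: |N(S)| ≥ |S| is satisfied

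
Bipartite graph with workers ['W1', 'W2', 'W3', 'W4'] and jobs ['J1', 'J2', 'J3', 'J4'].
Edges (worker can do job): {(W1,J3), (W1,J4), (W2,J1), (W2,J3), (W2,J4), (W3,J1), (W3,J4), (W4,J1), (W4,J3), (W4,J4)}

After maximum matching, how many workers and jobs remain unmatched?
Unmatched: 1 workers, 1 jobs

Maximum matching size: 3
Workers: 4 total, 3 matched, 1 unmatched
Jobs: 4 total, 3 matched, 1 unmatched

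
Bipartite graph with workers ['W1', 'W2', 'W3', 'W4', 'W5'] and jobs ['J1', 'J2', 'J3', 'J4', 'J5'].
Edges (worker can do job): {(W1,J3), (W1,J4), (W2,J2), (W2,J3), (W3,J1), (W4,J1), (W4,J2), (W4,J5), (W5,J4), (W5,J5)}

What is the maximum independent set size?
Maximum independent set = 5

By König's theorem:
- Min vertex cover = Max matching = 5
- Max independent set = Total vertices - Min vertex cover
- Max independent set = 10 - 5 = 5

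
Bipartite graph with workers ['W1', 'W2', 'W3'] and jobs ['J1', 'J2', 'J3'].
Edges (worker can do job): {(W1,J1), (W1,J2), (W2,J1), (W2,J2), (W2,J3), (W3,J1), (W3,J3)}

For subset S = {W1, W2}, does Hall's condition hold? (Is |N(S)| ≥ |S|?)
Yes: |N(S)| = 3, |S| = 2

Subset S = {W1, W2}
Neighbors N(S) = {J1, J2, J3}

|N(S)| = 3, |S| = 2
Hall's condition: |N(S)| ≥ |S| is satisfied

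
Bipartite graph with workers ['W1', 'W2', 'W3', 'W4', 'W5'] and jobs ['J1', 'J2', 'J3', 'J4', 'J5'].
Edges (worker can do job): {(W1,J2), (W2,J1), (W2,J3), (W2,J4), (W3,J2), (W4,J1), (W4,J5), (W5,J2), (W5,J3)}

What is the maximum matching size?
Maximum matching size = 4

Maximum matching: {(W2,J4), (W3,J2), (W4,J1), (W5,J3)}
Size: 4

This assigns 4 workers to 4 distinct jobs.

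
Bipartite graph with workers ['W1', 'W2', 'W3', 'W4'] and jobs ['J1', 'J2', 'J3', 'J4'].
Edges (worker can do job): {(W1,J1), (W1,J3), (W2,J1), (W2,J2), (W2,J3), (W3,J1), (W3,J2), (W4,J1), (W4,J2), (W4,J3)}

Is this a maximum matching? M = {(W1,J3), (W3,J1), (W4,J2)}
Yes, size 3 is maximum

Proposed matching has size 3.
Maximum matching size for this graph: 3.

This is a maximum matching.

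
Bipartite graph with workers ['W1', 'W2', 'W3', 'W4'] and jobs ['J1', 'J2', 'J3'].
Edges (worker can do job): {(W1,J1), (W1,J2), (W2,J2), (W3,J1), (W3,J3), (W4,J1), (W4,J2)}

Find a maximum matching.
Matching: {(W1,J2), (W3,J3), (W4,J1)}

Maximum matching (size 3):
  W1 → J2
  W3 → J3
  W4 → J1

Each worker is assigned to at most one job, and each job to at most one worker.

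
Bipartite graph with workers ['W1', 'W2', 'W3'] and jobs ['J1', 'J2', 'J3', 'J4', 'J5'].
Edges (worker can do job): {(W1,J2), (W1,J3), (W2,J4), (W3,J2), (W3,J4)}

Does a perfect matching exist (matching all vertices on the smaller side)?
Yes, perfect matching exists (size 3)

Perfect matching: {(W1,J3), (W2,J4), (W3,J2)}
All 3 vertices on the smaller side are matched.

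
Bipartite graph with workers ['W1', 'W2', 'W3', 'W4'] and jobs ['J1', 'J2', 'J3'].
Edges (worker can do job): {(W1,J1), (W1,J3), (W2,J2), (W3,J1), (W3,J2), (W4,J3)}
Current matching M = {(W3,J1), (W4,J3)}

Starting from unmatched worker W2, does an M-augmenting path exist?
Yes: W2 → J2

An M-augmenting path alternates non-matching / matching edges, starting and ending at unmatched vertices.
Path: W2 → J2
(J2 is unmatched in M, so the path is augmenting.)
Flipping edges along this path would increase |M| from 2 to 3.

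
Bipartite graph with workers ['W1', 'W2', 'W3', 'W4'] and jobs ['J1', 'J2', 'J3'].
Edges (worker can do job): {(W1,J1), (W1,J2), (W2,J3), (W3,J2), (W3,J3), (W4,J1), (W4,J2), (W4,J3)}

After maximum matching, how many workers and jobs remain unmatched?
Unmatched: 1 workers, 0 jobs

Maximum matching size: 3
Workers: 4 total, 3 matched, 1 unmatched
Jobs: 3 total, 3 matched, 0 unmatched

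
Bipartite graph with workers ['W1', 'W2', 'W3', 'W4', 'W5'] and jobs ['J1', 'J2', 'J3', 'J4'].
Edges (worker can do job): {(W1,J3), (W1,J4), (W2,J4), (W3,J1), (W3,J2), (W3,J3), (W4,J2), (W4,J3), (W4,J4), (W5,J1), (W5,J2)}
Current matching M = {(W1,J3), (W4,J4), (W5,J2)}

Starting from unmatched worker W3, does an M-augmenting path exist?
Yes: W3 → J3 → W1 → J4 → W4 → J2 → W5 → J1

An M-augmenting path alternates non-matching / matching edges, starting and ending at unmatched vertices.
Path: W3 → J3 → W1 → J4 → W4 → J2 → W5 → J1
(J1 is unmatched in M, so the path is augmenting.)
Flipping edges along this path would increase |M| from 3 to 4.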